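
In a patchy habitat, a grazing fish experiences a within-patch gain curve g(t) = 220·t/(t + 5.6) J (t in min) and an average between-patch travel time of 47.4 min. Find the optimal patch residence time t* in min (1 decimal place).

16.3 min

Maximise g(t)/(T+t): set derivative to zero → g'(t)(T+t) = g(t).
g'(t) = 220·5.6/(t + 5.6)². Setting 220·5.6/(t+5.6)² = 220t/[(t+5.6)(47.4+t)] gives 5.6(47.4+t) = t(t+5.6), so t² = 5.6×47.4 = 265.4.
t* = √265.4 = 16.29 min.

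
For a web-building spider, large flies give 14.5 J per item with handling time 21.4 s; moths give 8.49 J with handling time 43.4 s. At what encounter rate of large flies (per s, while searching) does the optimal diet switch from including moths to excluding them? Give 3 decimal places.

Drop moths once their profitability E₂/h₂ falls below the rate achievable on large flies alone: E₂/h₂ = λE₁/(1 + λh₁).
Solve for λ: λE₁h₂ = E₂(1 + λh₁) → λ(E₁h₂ − E₂h₁) = E₂ → λ = E₂/(E₁h₂ − E₂h₁).
λ = 8.49/(14.5×43.4 − 8.49×21.4) = 8.49/447.6 = 0.01897 per s.

0.019 per s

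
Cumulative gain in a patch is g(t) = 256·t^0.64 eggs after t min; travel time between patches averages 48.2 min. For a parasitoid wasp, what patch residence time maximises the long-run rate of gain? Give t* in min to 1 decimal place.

85.7 min

Maximise g(t)/(T+t): set derivative to zero → g'(t)(T+t) = g(t).
g'(t) = 0.64·256·t^-0.36. Setting 0.64·256·t^-0.36 = 256·t^0.64/(48.2+t) gives 0.64(48.2+t) = t, so 0.36·t = 0.64×48.2.
t* = 0.64×48.2/0.36 = 85.69 min.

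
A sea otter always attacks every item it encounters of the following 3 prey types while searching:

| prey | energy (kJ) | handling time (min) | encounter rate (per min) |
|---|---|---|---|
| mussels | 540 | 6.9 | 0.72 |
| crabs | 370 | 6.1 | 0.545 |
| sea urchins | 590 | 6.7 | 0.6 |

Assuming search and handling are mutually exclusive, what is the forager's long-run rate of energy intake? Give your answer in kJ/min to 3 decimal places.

Energy encountered per unit search time: 0.72×540 + 0.545×370 + 0.6×590 = 944.5 kJ/min.
Handling time per unit search time: 0.72×6.9 + 0.545×6.1 + 0.6×6.7 = 12.31.
Rate = 944.5/(1 + 12.31) = 70.94 kJ/min.

70.945 kJ/min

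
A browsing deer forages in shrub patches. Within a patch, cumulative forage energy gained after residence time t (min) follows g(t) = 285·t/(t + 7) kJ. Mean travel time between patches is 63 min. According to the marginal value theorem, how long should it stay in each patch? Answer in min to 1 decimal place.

21.0 min

Optimal t* satisfies g'(t*) = g(t*)/(T + t*).
g'(t) = 285·7/(t + 7)². Setting 285·7/(t+7)² = 285t/[(t+7)(63+t)] gives 7(63+t) = t(t+7), so t² = 7×63 = 441.
t* = √441 = 21 min.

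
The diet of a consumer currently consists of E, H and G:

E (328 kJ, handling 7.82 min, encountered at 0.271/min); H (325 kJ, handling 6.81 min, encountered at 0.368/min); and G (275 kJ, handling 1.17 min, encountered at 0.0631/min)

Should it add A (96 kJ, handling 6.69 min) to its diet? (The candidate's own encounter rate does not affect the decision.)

On E, H and G alone, R = ΣλE/(1+Σλh) = 225.8/5.699 = 39.63 kJ/min.
A: E/h = 96/6.69 = 14.35 kJ/min.
14.35 < 39.63, so adding A would lower the average — exclude it.

No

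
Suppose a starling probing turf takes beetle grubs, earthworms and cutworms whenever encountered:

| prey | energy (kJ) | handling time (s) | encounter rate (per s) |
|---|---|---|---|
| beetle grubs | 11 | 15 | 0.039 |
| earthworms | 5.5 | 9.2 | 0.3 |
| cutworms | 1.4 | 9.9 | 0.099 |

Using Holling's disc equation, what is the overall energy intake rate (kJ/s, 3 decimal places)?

Energy encountered per unit search time: 0.039×11 + 0.3×5.5 + 0.099×1.4 = 2.218 kJ/s.
Handling time per unit search time: 0.039×15 + 0.3×9.2 + 0.099×9.9 = 4.325.
Rate = 2.218/(1 + 4.325) = 0.4164 kJ/s.

0.416 kJ/s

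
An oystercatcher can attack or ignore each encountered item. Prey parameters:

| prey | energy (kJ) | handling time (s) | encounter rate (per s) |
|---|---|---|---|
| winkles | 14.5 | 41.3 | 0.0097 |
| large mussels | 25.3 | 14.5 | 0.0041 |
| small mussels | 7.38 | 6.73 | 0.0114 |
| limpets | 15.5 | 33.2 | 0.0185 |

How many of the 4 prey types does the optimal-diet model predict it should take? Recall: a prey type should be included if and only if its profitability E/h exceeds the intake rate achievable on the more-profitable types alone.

4

Rank by E/h (kJ/s): large mussels 1.74, small mussels 1.1, limpets 0.467, winkles 0.351. Include each in turn until the next type's E/h falls below the running intake rate.
Rate on top 1: 0.09791. small mussels: 1.1 > 0.09791 → include.
Rate on top 2: 0.1653. limpets: 0.467 > 0.1653 → include.
Rate on top 3: 0.2711. winkles: 0.351 > 0.2711 → include.
Optimal diet: large mussels, small mussels, limpets, winkles — 4 of 4 types.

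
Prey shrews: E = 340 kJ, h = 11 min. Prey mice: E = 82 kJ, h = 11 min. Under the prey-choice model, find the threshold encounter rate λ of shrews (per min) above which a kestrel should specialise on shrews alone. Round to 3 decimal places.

0.029 per min

At the threshold, the rate on shrews alone equals the profitability of mice: λ·340/(1 + λ·11) = 82/11 = 7.455.
Rearranging, λ(340 − 7.455×11) = 7.455, so λ = 7.455/258 = 0.02889 per min.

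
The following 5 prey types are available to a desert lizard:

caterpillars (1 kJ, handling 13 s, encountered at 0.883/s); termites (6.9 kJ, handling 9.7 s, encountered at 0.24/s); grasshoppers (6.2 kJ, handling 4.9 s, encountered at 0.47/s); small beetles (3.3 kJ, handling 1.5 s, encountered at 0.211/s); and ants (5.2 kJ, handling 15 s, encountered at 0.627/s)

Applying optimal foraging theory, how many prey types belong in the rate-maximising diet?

2

Profitabilities (E/h, kJ/s): small beetles 2.2, grasshoppers 1.27, termites 0.711, ants 0.347, caterpillars 0.0769. Add prey in this order while the next type's profitability exceeds the intake rate on those already taken.
Rate on top 1: 0.5289. grasshoppers: 1.27 > 0.5289 → include.
Rate on top 2: 0.9975. termites: 0.711 < 0.9975 → exclude; stop.
Optimal diet: small beetles, grasshoppers — 2 of 5 types.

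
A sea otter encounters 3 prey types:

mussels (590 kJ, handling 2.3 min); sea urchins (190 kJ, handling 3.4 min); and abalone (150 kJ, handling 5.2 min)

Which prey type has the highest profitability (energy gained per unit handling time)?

mussels

In descending order of E/h:
mussels: 590/2.3 = 257 kJ/min
sea urchins: 190/3.4 = 55.9 kJ/min
abalone: 150/5.2 = 28.8 kJ/min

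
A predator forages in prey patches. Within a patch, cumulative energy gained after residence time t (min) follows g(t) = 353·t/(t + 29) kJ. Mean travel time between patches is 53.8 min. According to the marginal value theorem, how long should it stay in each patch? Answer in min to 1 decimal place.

39.5 min

By the marginal value theorem, leave when the instantaneous gain rate g'(t) equals the habitat-wide average g(t)/(T + t).
g'(t) = 353·29/(t + 29)². Setting 353·29/(t+29)² = 353t/[(t+29)(53.8+t)] gives 29(53.8+t) = t(t+29), so t² = 29×53.8 = 1560.
t* = √1560 = 39.5 min.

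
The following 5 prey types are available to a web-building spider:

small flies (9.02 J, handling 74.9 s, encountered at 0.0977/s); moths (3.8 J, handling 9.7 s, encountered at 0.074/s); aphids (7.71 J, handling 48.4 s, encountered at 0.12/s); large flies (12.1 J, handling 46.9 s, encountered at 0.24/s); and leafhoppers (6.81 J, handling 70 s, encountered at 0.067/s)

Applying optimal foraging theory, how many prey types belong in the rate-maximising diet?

Rank by E/h (J/s): moths 0.392, large flies 0.258, aphids 0.159, small flies 0.12, leafhoppers 0.0973. Include each in turn until the next type's E/h falls below the running intake rate.
Rate on top 1: 0.1637. large flies: 0.258 > 0.1637 → include.
Rate on top 2: 0.2455. aphids: 0.159 < 0.2455 → exclude; stop.
Optimal diet: moths, large flies — 2 of 5 types.

2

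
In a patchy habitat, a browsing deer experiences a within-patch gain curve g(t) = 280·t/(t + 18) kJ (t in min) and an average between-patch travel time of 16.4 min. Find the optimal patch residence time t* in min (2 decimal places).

17.18 min

By the marginal value theorem, leave when the instantaneous gain rate g'(t) equals the habitat-wide average g(t)/(T + t).
g'(t) = 280·18/(t + 18)². Setting 280·18/(t+18)² = 280t/[(t+18)(16.4+t)] gives 18(16.4+t) = t(t+18), so t² = 18×16.4 = 295.2.
t* = √295.2 = 17.18 min.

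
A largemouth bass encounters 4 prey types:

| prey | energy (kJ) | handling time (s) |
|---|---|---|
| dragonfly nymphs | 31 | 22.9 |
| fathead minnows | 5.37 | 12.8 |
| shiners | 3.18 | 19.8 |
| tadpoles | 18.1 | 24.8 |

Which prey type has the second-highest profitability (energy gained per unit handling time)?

tadpoles

In descending order of E/h:
dragonfly nymphs: 31/22.9 = 1.35 kJ/s
tadpoles: 18.1/24.8 = 0.73 kJ/s
fathead minnows: 5.37/12.8 = 0.42 kJ/s
shiners: 3.18/19.8 = 0.161 kJ/s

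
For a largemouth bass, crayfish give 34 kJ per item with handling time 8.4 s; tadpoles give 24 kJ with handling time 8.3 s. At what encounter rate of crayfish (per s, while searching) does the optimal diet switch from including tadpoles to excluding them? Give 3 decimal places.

At the threshold, the rate on crayfish alone equals the profitability of tadpoles: λ·34/(1 + λ·8.4) = 24/8.3 = 2.892.
Rearranging, λ(34 − 2.892×8.4) = 2.892, so λ = 2.892/9.711 = 0.2978 per s.

0.298 per s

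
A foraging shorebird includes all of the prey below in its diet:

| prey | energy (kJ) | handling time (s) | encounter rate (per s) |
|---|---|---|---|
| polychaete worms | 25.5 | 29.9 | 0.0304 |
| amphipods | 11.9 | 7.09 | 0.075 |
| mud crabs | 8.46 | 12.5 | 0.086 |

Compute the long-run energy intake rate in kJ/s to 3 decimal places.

0.681 kJ/s

R = (0.0304×25.5 + 0.075×11.9 + 0.086×8.46) / (1 + 0.0304×29.9 + 0.075×7.09 + 0.086×12.5) = 2.395/3.516 = 0.6813 kJ/s.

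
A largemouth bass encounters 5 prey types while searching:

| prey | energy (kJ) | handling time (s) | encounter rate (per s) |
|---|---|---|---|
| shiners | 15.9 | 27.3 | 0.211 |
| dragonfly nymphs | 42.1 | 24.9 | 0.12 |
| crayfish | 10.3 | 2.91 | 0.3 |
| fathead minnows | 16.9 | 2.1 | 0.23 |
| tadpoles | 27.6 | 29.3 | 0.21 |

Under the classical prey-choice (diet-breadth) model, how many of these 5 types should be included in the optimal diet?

Rank by E/h (kJ/s): fathead minnows 8.05, crayfish 3.54, dragonfly nymphs 1.69, tadpoles 0.942, shiners 0.582. Include each in turn until the next type's E/h falls below the running intake rate.
Rate on top 1: 2.621. crayfish: 3.54 > 2.621 → include.
Rate on top 2: 2.961. dragonfly nymphs: 1.69 < 2.961 → exclude; stop.
Optimal diet: fathead minnows, crayfish — 2 of 5 types.

2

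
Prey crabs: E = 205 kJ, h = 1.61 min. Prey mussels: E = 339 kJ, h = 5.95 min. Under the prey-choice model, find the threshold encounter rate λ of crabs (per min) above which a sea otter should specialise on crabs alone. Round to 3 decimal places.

Drop mussels once their profitability E₂/h₂ falls below the rate achievable on crabs alone: E₂/h₂ = λE₁/(1 + λh₁).
Solve for λ: λE₁h₂ = E₂(1 + λh₁) → λ(E₁h₂ − E₂h₁) = E₂ → λ = E₂/(E₁h₂ − E₂h₁).
λ = 339/(205×5.95 − 339×1.61) = 339/674 = 0.503 per min.

0.503 per min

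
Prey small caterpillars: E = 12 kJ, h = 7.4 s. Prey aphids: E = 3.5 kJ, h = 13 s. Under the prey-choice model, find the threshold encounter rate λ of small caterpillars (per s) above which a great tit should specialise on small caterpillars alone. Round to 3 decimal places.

0.027 per s

At the threshold, the rate on small caterpillars alone equals the profitability of aphids: λ·12/(1 + λ·7.4) = 3.5/13 = 0.2692.
Rearranging, λ(12 − 0.2692×7.4) = 0.2692, so λ = 0.2692/10.01 = 0.0269 per s.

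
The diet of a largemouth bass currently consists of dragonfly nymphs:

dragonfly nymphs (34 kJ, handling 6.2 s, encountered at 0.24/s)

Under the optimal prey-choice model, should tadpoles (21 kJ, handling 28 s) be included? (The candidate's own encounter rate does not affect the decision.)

No

On dragonfly nymphs alone, R = ΣλE/(1+Σλh) = 8.16/2.488 = 3.28 kJ/s.
Profitability of tadpoles: 21/28 = 0.75 kJ/s.
Since 0.75 < R, time spent handling tadpoles is better spent searching.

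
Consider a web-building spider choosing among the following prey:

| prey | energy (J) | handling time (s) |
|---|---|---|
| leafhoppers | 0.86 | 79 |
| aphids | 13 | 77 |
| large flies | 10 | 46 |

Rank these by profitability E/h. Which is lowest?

In descending order of E/h:
large flies: 10/46 = 0.217 J/s
aphids: 13/77 = 0.169 J/s
leafhoppers: 0.86/79 = 0.0109 J/s

leafhoppers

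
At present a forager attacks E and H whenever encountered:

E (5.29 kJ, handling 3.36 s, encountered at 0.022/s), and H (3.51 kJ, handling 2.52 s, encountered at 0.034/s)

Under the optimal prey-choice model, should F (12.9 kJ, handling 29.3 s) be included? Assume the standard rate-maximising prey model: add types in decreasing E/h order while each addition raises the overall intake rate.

On E and H alone, R = ΣλE/(1+Σλh) = 0.2357/1.16 = 0.2033 kJ/s.
Profitability of F: 12.9/29.3 = 0.4403 kJ/s.
Since 0.4403 > R, including F increases the long-run rate.

Yes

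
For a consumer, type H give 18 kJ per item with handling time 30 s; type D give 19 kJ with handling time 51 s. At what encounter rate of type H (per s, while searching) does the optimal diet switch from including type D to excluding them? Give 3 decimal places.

Drop type D once their profitability E₂/h₂ falls below the rate achievable on type H alone: E₂/h₂ = λE₁/(1 + λh₁).
Solve for λ: λE₁h₂ = E₂(1 + λh₁) → λ(E₁h₂ − E₂h₁) = E₂ → λ = E₂/(E₁h₂ − E₂h₁).
λ = 19/(18×51 − 19×30) = 19/348 = 0.0546 per s.

0.055 per s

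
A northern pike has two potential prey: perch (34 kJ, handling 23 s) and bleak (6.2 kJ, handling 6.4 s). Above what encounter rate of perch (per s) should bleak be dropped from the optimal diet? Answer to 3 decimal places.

At the threshold, the rate on perch alone equals the profitability of bleak: λ·34/(1 + λ·23) = 6.2/6.4 = 0.9688.
Rearranging, λ(34 − 0.9688×23) = 0.9688, so λ = 0.9688/11.72 = 0.08267 per s.

0.083 per s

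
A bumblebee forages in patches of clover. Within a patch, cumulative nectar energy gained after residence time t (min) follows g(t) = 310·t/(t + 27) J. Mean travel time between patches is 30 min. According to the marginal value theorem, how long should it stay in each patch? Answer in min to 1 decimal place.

Optimal t* satisfies g'(t*) = g(t*)/(T + t*).
g'(t) = 310·27/(t + 27)². Setting 310·27/(t+27)² = 310t/[(t+27)(30+t)] gives 27(30+t) = t(t+27), so t² = 27×30 = 810.
t* = √810 = 28.46 min.

28.5 min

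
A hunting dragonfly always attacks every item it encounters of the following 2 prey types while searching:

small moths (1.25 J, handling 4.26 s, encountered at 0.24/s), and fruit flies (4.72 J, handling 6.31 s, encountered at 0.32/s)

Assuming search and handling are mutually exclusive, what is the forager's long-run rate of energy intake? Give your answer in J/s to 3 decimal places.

0.448 J/s

Energy encountered per unit search time: 0.24×1.25 + 0.32×4.72 = 1.81 J/s.
Handling time per unit search time: 0.24×4.26 + 0.32×6.31 = 3.042.
Rate = 1.81/(1 + 3.042) = 0.4479 J/s.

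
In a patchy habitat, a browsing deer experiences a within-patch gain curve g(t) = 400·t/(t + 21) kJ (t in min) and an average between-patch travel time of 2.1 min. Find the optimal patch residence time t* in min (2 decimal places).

By the marginal value theorem, leave when the instantaneous gain rate g'(t) equals the habitat-wide average g(t)/(T + t).
g'(t) = 400·21/(t + 21)². Setting 400·21/(t+21)² = 400t/[(t+21)(2.1+t)] gives 21(2.1+t) = t(t+21), so t² = 21×2.1 = 44.1.
t* = √44.1 = 6.641 min.

6.64 min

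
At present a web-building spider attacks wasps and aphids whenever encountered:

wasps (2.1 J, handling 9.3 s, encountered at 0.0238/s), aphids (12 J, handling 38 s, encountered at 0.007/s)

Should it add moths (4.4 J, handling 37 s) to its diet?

Yes

Intake rate on the current diet: R = (0.0238×2.1 + 0.007×12) / (1 + 0.0238×9.3 + 0.007×38) = 0.134/1.487 = 0.09008 J/s.
moths: E/h = 4.4/37 = 0.1189 J/s.
0.1189 > 0.09008, so adding moths raises the average — include it.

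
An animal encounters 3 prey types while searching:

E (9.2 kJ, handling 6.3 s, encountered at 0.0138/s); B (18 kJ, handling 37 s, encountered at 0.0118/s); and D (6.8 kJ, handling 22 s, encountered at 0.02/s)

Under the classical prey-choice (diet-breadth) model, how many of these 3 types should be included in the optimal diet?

3

E/h in descending order: E 1.46, B 0.486, D 0.309 kJ/s. The optimal diet is the largest prefix of this list for which every included type satisfies E_i/h_i > R on the types above it.
Rate on top 1: 0.1168. B: 0.486 > 0.1168 → include.
Rate on top 2: 0.2227. D: 0.309 > 0.2227 → include.
Optimal diet: E, B, D — 3 of 3 types.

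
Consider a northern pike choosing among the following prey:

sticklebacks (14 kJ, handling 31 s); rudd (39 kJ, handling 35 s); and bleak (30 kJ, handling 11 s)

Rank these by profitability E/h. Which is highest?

bleak

In descending order of E/h:
bleak: 30/11 = 2.73 kJ/s
rudd: 39/35 = 1.11 kJ/s
sticklebacks: 14/31 = 0.452 kJ/s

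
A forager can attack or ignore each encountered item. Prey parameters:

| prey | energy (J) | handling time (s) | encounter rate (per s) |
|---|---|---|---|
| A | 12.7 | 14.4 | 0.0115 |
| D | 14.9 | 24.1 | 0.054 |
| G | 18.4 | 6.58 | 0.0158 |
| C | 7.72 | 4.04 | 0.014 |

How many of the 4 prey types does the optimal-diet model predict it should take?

4

E/h in descending order: G 2.8, C 1.91, A 0.882, D 0.618 J/s. The optimal diet is the largest prefix of this list for which every included type satisfies E_i/h_i > R on the types above it.
Rate on top 1: 0.2633. C: 1.91 > 0.2633 → include.
Rate on top 2: 0.3436. A: 0.882 > 0.3436 → include.
Rate on top 3: 0.4109. D: 0.618 > 0.4109 → include.
Optimal diet: G, C, A, D — 4 of 4 types.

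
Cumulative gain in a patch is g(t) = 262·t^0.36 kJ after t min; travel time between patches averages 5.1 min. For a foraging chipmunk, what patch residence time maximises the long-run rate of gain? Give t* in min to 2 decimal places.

By the marginal value theorem, leave when the instantaneous gain rate g'(t) equals the habitat-wide average g(t)/(T + t).
g'(t) = 0.36·262·t^-0.64. Setting 0.36·262·t^-0.64 = 262·t^0.36/(5.1+t) gives 0.36(5.1+t) = t, so 0.64·t = 0.36×5.1.
t* = 0.36×5.1/0.64 = 2.869 min.

2.87 min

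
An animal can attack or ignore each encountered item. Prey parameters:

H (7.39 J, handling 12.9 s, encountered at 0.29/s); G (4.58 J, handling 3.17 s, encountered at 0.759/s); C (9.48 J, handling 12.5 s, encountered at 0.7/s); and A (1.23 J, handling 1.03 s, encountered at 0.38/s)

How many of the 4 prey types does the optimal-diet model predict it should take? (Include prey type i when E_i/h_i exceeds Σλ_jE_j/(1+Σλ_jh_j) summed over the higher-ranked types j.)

Profitabilities (E/h, J/s): G 1.44, A 1.19, C 0.758, H 0.573. Add prey in this order while the next type's profitability exceeds the intake rate on those already taken.
Rate on top 1: 1.021. A: 1.19 > 1.021 → include.
Rate on top 2: 1.038. C: 0.758 < 1.038 → exclude; stop.
Optimal diet: G, A — 2 of 4 types.

2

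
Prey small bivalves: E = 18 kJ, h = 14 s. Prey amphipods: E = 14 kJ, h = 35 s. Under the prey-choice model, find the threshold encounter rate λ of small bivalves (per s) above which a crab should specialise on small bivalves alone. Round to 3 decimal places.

0.032 per s

At the threshold, the rate on small bivalves alone equals the profitability of amphipods: λ·18/(1 + λ·14) = 14/35 = 0.4.
Rearranging, λ(18 − 0.4×14) = 0.4, so λ = 0.4/12.4 = 0.03226 per s.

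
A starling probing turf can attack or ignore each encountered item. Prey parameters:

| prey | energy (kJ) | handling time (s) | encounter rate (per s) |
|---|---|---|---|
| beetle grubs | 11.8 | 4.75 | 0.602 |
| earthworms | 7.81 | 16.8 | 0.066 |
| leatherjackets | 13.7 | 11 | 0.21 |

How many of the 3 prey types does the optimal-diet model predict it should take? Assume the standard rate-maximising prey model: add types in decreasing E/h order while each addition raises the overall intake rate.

1

E/h in descending order: beetle grubs 2.48, leatherjackets 1.25, earthworms 0.465 kJ/s. The optimal diet is the largest prefix of this list for which every included type satisfies E_i/h_i > R on the types above it.
Rate on top 1: 1.841. leatherjackets: 1.25 < 1.841 → exclude; stop.
Optimal diet: beetle grubs — 1 of 3 types.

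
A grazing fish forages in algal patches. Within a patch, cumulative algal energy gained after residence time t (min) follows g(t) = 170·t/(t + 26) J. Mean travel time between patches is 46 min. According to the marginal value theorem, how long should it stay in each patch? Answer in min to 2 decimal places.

34.58 min

By the marginal value theorem, leave when the instantaneous gain rate g'(t) equals the habitat-wide average g(t)/(T + t).
g'(t) = 170·26/(t + 26)². Setting 170·26/(t+26)² = 170t/[(t+26)(46+t)] gives 26(46+t) = t(t+26), so t² = 26×46 = 1196.
t* = √1196 = 34.58 min.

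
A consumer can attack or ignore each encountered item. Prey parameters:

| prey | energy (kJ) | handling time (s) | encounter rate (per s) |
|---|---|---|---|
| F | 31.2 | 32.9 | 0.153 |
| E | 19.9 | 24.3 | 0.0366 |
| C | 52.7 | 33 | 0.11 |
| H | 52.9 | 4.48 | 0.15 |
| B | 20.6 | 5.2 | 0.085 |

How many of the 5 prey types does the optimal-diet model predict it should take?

1

Rank by E/h (kJ/s): H 11.8, B 3.96, C 1.6, F 0.948, E 0.819. Include each in turn until the next type's E/h falls below the running intake rate.
Rate on top 1: 4.746. B: 3.96 < 4.746 → exclude; stop.
Optimal diet: H — 1 of 5 types.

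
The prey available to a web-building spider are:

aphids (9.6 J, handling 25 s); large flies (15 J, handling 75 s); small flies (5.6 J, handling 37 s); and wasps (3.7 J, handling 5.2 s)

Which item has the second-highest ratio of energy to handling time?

Profitability E/h (J/s): aphids = 9.6/25 = 0.384, large flies = 15/75 = 0.2, small flies = 5.6/37 = 0.151, wasps = 3.7/5.2 = 0.712.
Ranked: wasps > aphids > large flies > small flies.

aphids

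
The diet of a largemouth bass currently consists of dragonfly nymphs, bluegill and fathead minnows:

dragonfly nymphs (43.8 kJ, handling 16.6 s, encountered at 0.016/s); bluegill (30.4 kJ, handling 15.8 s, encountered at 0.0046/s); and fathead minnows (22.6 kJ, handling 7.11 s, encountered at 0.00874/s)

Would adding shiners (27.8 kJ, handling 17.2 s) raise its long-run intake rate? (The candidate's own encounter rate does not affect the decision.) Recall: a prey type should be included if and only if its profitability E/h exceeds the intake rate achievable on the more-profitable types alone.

Yes

On dragonfly nymphs, bluegill and fathead minnows alone, R = ΣλE/(1+Σλh) = 1.038/1.4 = 0.7413 kJ/s.
shiners: E/h = 27.8/17.2 = 1.616 kJ/s.
1.616 > 0.7413, so adding shiners raises the average — include it.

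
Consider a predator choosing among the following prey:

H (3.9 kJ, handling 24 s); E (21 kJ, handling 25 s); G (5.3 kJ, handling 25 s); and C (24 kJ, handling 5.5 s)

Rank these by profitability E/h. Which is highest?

In descending order of E/h:
C: 24/5.5 = 4.36 kJ/s
E: 21/25 = 0.84 kJ/s
G: 5.3/25 = 0.212 kJ/s
H: 3.9/24 = 0.163 kJ/s

C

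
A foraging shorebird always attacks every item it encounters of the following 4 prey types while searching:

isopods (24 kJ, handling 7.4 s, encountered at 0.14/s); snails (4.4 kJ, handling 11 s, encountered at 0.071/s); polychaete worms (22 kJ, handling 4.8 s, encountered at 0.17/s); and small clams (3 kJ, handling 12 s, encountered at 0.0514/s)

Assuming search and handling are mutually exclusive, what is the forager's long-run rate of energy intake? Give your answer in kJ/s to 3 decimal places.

1.780 kJ/s

R = Σλ_iE_i / (1 + Σλ_ih_i)
Numerator: 0.14×24 + 0.071×4.4 + 0.17×22 + 0.0514×3 = 7.567
Denominator: 1 + 0.14×7.4 + 0.071×11 + 0.17×4.8 + 0.0514×12 = 4.25
R = 7.567/4.25 = 1.78 kJ/s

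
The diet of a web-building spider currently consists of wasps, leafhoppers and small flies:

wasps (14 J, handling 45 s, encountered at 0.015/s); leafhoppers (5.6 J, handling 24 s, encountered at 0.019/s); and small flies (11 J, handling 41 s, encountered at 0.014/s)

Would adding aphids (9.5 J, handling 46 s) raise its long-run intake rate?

Intake rate on the current diet: R = (0.015×14 + 0.019×5.6 + 0.014×11) / (1 + 0.015×45 + 0.019×24 + 0.014×41) = 0.4704/2.705 = 0.1739 J/s.
Profitability of aphids: 9.5/46 = 0.2065 J/s.
Since 0.2065 > R, including aphids increases the long-run rate.

Yes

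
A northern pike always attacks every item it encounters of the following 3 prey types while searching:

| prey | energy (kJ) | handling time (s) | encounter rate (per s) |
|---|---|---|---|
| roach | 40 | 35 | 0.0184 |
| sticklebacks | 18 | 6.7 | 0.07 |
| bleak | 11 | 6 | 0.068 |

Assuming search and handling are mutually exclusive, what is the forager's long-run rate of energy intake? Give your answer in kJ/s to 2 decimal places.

1.09 kJ/s

R = Σλ_iE_i / (1 + Σλ_ih_i)
Numerator: 0.0184×40 + 0.07×18 + 0.068×11 = 2.744
Denominator: 1 + 0.0184×35 + 0.07×6.7 + 0.068×6 = 2.521
R = 2.744/2.521 = 1.088 kJ/s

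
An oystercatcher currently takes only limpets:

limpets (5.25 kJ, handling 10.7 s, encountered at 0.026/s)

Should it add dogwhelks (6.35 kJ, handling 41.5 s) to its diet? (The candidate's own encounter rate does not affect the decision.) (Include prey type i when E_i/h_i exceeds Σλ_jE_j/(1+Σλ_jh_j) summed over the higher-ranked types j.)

Current rate: (0.026×5.25)/(1 + 0.026×10.7) = 0.1068 kJ/s.
dogwhelks: E/h = 6.35/41.5 = 0.153 kJ/s.
Since 0.153 > R, including dogwhelks increases the long-run rate.

Yes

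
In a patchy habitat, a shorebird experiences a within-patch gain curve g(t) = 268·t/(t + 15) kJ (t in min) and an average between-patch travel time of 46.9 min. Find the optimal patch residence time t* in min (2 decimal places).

By the marginal value theorem, leave when the instantaneous gain rate g'(t) equals the habitat-wide average g(t)/(T + t).
g'(t) = 268·15/(t + 15)². Setting 268·15/(t+15)² = 268t/[(t+15)(46.9+t)] gives 15(46.9+t) = t(t+15), so t² = 15×46.9 = 703.5.
t* = √703.5 = 26.52 min.

26.52 min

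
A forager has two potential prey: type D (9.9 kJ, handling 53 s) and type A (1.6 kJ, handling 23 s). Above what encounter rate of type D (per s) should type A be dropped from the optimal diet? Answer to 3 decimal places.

0.011 per s

At the threshold, the rate on type D alone equals the profitability of type A: λ·9.9/(1 + λ·53) = 1.6/23 = 0.06957.
Rearranging, λ(9.9 − 0.06957×53) = 0.06957, so λ = 0.06957/6.213 = 0.0112 per s.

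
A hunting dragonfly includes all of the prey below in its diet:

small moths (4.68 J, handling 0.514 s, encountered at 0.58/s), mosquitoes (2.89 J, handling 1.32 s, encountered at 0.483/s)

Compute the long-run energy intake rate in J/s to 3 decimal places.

2.123 J/s

Energy encountered per unit search time: 0.58×4.68 + 0.483×2.89 = 4.11 J/s.
Handling time per unit search time: 0.58×0.514 + 0.483×1.32 = 0.9357.
Rate = 4.11/(1 + 0.9357) = 2.123 J/s.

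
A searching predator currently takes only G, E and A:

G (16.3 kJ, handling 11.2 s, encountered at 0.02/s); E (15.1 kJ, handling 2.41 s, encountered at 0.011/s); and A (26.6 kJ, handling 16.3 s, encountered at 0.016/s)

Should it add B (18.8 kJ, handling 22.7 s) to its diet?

On G, E and A alone, R = ΣλE/(1+Σλh) = 0.9177/1.511 = 0.6072 kJ/s.
B: E/h = 18.8/22.7 = 0.8282 kJ/s.
Since 0.8282 > R, including B increases the long-run rate.

Yes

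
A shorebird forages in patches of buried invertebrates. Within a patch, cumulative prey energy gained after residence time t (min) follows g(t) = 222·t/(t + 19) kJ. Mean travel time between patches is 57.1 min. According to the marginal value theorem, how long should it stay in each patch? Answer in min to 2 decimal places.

By the marginal value theorem, leave when the instantaneous gain rate g'(t) equals the habitat-wide average g(t)/(T + t).
g'(t) = 222·19/(t + 19)². Setting 222·19/(t+19)² = 222t/[(t+19)(57.1+t)] gives 19(57.1+t) = t(t+19), so t² = 19×57.1 = 1085.
t* = √1085 = 32.94 min.

32.94 min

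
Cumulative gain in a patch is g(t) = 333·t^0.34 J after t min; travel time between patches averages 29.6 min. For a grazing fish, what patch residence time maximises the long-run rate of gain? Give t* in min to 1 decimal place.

15.2 min

Optimal t* satisfies g'(t*) = g(t*)/(T + t*).
g'(t) = 0.34·333·t^-0.66. Setting 0.34·333·t^-0.66 = 333·t^0.34/(29.6+t) gives 0.34(29.6+t) = t, so 0.66·t = 0.34×29.6.
t* = 0.34×29.6/0.66 = 15.25 min.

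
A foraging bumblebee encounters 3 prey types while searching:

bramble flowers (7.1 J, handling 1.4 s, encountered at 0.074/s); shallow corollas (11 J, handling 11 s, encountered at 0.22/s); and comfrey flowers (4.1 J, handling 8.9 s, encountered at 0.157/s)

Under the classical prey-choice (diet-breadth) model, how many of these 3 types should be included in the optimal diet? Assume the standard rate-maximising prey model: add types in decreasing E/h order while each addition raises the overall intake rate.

Rank by E/h (J/s): bramble flowers 5.07, shallow corollas 1, comfrey flowers 0.461. Include each in turn until the next type's E/h falls below the running intake rate.
Rate on top 1: 0.4761. shallow corollas: 1 > 0.4761 → include.
Rate on top 2: 0.8359. comfrey flowers: 0.461 < 0.8359 → exclude; stop.
Optimal diet: bramble flowers, shallow corollas — 2 of 3 types.

2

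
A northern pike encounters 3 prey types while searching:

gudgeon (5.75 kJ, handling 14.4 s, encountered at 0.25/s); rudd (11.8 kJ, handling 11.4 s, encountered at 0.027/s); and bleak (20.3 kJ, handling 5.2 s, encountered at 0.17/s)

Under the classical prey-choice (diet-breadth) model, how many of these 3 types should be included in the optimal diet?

1

Profitabilities (E/h, kJ/s): bleak 3.9, rudd 1.04, gudgeon 0.399. Add prey in this order while the next type's profitability exceeds the intake rate on those already taken.
Rate on top 1: 1.832. rudd: 1.04 < 1.832 → exclude; stop.
Optimal diet: bleak — 1 of 3 types.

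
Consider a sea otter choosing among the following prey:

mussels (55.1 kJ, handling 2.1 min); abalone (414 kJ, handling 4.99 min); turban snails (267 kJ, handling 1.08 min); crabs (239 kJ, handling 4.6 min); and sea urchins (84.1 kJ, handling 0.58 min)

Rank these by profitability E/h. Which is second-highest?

In descending order of E/h:
turban snails: 267/1.08 = 247 kJ/min
sea urchins: 84.1/0.58 = 145 kJ/min
abalone: 414/4.99 = 83 kJ/min
crabs: 239/4.6 = 52 kJ/min
mussels: 55.1/2.1 = 26.2 kJ/min

sea urchins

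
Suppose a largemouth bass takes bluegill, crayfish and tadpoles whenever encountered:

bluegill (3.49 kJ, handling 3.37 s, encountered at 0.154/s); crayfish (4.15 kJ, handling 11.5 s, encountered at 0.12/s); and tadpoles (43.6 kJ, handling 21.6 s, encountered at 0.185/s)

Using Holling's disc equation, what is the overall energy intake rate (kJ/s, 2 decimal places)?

1.32 kJ/s

Energy encountered per unit search time: 0.154×3.49 + 0.12×4.15 + 0.185×43.6 = 9.101 kJ/s.
Handling time per unit search time: 0.154×3.37 + 0.12×11.5 + 0.185×21.6 = 5.895.
Rate = 9.101/(1 + 5.895) = 1.32 kJ/s.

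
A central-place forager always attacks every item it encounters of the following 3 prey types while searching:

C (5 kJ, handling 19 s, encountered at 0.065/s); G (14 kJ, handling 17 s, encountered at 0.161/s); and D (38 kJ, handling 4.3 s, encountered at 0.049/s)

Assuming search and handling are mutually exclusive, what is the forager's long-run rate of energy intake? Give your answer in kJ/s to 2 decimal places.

R = Σλ_iE_i / (1 + Σλ_ih_i)
Numerator: 0.065×5 + 0.161×14 + 0.049×38 = 4.441
Denominator: 1 + 0.065×19 + 0.161×17 + 0.049×4.3 = 5.183
R = 4.441/5.183 = 0.8569 kJ/s

0.86 kJ/s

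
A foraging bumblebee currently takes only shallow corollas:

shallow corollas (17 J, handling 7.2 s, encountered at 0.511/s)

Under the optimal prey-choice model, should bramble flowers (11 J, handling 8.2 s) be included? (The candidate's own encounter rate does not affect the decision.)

Current rate: (0.511×17)/(1 + 0.511×7.2) = 1.857 J/s.
bramble flowers: E/h = 11/8.2 = 1.341 J/s.
Since 1.341 < R, time spent handling bramble flowers is better spent searching.

No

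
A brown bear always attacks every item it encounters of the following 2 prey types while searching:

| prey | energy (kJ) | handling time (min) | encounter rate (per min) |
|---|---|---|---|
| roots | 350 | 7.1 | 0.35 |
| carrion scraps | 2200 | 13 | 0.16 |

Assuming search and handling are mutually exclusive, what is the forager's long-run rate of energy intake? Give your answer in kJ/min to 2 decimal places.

85.27 kJ/min

R = (0.35×350 + 0.16×2200) / (1 + 0.35×7.1 + 0.16×13) = 474.5/5.565 = 85.27 kJ/min.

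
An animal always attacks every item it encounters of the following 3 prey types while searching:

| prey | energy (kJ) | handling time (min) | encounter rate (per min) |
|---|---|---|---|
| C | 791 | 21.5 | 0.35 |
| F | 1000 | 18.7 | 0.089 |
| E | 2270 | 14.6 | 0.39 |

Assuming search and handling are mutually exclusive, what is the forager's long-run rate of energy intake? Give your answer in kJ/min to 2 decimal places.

78.77 kJ/min

R = (0.35×791 + 0.089×1000 + 0.39×2270) / (1 + 0.35×21.5 + 0.089×18.7 + 0.39×14.6) = 1251/15.88 = 78.77 kJ/min.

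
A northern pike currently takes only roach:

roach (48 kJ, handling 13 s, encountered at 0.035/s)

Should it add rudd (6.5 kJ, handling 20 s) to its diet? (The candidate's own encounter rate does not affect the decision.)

On roach alone, R = ΣλE/(1+Σλh) = 1.68/1.455 = 1.155 kJ/s.
rudd: E/h = 6.5/20 = 0.325 kJ/s.
0.325 < 1.155, so adding rudd would lower the average — exclude it.

No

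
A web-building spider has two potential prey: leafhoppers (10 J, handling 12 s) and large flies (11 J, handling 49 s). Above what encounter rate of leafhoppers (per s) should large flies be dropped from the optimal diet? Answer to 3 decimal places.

The zero-one rule: include large flies iff E₂/h₂ > λE₁/(1+λh₁). Equality gives the switch point.
λE₁h₂ = E₂ + λE₂h₁ ⇒ λ = E₂/(E₁h₂ − E₂h₁) = 11/(490 − 132) = 0.03073 per s.

0.031 per s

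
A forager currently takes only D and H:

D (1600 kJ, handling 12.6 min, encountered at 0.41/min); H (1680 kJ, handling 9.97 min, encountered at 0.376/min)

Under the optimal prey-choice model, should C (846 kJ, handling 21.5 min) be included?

Intake rate on the current diet: R = (0.41×1600 + 0.376×1680) / (1 + 0.41×12.6 + 0.376×9.97) = 1288/9.915 = 129.9 kJ/min.
Profitability of C: 846/21.5 = 39.35 kJ/min.
39.35 < 129.9, so adding C would lower the average — exclude it.

No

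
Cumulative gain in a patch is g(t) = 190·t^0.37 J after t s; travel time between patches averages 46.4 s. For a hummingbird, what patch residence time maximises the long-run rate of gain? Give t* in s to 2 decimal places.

27.25 s

Maximise g(t)/(T+t): set derivative to zero → g'(t)(T+t) = g(t).
g'(t) = 0.37·190·t^-0.63. Setting 0.37·190·t^-0.63 = 190·t^0.37/(46.4+t) gives 0.37(46.4+t) = t, so 0.63·t = 0.37×46.4.
t* = 0.37×46.4/0.63 = 27.25 s.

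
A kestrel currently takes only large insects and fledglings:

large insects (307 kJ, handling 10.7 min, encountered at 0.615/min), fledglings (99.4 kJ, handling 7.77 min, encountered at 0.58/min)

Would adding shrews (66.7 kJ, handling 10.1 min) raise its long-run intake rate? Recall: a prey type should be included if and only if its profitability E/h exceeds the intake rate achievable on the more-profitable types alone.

Intake rate on the current diet: R = (0.615×307 + 0.58×99.4) / (1 + 0.615×10.7 + 0.58×7.77) = 246.5/12.09 = 20.39 kJ/min.
shrews: E/h = 66.7/10.1 = 6.604 kJ/min.
Since 6.604 < R, time spent handling shrews is better spent searching.

No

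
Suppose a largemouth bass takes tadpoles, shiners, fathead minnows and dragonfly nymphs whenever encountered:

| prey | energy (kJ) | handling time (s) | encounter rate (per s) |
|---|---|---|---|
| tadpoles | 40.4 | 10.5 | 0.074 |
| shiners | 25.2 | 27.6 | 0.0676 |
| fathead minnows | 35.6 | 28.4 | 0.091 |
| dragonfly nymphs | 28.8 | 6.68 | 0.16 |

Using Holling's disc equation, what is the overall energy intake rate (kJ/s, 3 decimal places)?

R = (0.074×40.4 + 0.0676×25.2 + 0.091×35.6 + 0.16×28.8) / (1 + 0.074×10.5 + 0.0676×27.6 + 0.091×28.4 + 0.16×6.68) = 12.54/7.296 = 1.719 kJ/s.

1.719 kJ/s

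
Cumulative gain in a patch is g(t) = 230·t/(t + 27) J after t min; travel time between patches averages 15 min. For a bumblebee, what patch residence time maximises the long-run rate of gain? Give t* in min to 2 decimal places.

20.12 min

Maximise g(t)/(T+t): set derivative to zero → g'(t)(T+t) = g(t).
g'(t) = 230·27/(t + 27)². Setting 230·27/(t+27)² = 230t/[(t+27)(15+t)] gives 27(15+t) = t(t+27), so t² = 27×15 = 405.
t* = √405 = 20.12 min.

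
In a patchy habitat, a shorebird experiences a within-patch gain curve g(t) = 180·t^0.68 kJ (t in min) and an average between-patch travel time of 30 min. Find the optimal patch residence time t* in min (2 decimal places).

By the marginal value theorem, leave when the instantaneous gain rate g'(t) equals the habitat-wide average g(t)/(T + t).
g'(t) = 0.68·180·t^-0.32. Setting 0.68·180·t^-0.32 = 180·t^0.68/(30+t) gives 0.68(30+t) = t, so 0.32·t = 0.68×30.
t* = 0.68×30/0.32 = 63.75 min.

63.75 min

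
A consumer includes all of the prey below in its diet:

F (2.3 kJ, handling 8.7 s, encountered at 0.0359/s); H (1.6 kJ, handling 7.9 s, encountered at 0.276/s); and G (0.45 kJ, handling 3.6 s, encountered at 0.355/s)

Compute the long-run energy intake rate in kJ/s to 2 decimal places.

0.14 kJ/s

R = (0.0359×2.3 + 0.276×1.6 + 0.355×0.45) / (1 + 0.0359×8.7 + 0.276×7.9 + 0.355×3.6) = 0.6839/4.771 = 0.1434 kJ/s.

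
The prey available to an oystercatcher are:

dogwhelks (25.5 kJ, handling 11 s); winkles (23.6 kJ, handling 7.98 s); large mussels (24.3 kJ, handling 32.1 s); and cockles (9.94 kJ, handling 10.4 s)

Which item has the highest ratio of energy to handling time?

Profitability E/h (kJ/s): dogwhelks = 25.5/11 = 2.32, winkles = 23.6/7.98 = 2.96, large mussels = 24.3/32.1 = 0.757, cockles = 9.94/10.4 = 0.956.
Ranked: winkles > dogwhelks > cockles > large mussels.

winkles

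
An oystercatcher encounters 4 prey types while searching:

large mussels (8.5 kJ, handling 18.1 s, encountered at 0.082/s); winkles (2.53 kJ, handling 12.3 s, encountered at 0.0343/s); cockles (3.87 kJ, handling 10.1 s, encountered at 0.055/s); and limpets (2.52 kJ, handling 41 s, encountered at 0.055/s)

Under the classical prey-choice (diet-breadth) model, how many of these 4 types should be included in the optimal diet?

2

Rank by E/h (kJ/s): large mussels 0.47, cockles 0.383, winkles 0.206, limpets 0.0615. Include each in turn until the next type's E/h falls below the running intake rate.
Rate on top 1: 0.2806. cockles: 0.383 > 0.2806 → include.
Rate on top 2: 0.2993. winkles: 0.206 < 0.2993 → exclude; stop.
Optimal diet: large mussels, cockles — 2 of 4 types.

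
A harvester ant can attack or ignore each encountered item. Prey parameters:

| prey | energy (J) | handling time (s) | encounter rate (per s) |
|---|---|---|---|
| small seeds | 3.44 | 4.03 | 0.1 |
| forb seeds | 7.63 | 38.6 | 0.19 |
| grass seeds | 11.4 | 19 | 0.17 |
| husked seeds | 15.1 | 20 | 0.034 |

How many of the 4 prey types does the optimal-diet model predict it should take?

3

Profitabilities (E/h, J/s): small seeds 0.854, husked seeds 0.755, grass seeds 0.6, forb seeds 0.198. Add prey in this order while the next type's profitability exceeds the intake rate on those already taken.
Rate on top 1: 0.2452. husked seeds: 0.755 > 0.2452 → include.
Rate on top 2: 0.4116. grass seeds: 0.6 > 0.4116 → include.
Rate on top 3: 0.5261. forb seeds: 0.198 < 0.5261 → exclude; stop.
Optimal diet: small seeds, husked seeds, grass seeds — 3 of 4 types.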